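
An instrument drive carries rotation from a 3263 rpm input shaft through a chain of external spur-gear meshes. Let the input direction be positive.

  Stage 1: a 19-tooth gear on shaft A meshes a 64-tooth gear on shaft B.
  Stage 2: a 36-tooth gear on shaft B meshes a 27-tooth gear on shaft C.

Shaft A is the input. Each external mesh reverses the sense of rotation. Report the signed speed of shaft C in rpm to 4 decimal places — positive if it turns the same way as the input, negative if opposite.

+1291.6042 rpm (same as input, |ω| = 1291.6042 rpm)

Stage 1 [19T→64T]: ω = 3263.0000×19/64 = 968.7031 rpm, dir flips to −; running = −968.7031
Stage 2 [36T→27T]: ω = 968.7031×36/27 = 1291.6042 rpm, dir flips to +; running = +1291.6042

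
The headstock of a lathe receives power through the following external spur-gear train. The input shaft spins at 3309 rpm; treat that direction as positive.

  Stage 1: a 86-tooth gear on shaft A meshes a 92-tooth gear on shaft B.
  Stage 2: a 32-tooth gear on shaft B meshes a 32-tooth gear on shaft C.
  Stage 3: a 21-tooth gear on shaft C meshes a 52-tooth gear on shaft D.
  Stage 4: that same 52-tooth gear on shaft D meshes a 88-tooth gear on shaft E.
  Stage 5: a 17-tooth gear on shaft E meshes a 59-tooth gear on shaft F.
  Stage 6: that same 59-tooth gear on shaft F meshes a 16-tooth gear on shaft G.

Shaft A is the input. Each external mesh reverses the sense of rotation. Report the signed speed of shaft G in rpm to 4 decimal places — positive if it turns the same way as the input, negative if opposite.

Stage 1 [86T→92T]: ω = 3309.0000×86/92 = 3093.1957 rpm, dir flips to −; running = −3093.1957
Stage 2 [32T→32T]: ω = 3093.1957×32/32 = 3093.1957 rpm, dir flips to +; running = +3093.1957
Stage 3 [21T→52T]: ω = 3093.1957×21/52 = 1249.1752 rpm, dir flips to −; running = −1249.1752
Stage 4 [52T→88T]: ω = 1249.1752×52/88 = 738.1490 rpm, dir flips to +; running = +738.1490
Stage 5 [17T→59T]: ω = 738.1490×17/59 = 212.6870 rpm, dir flips to −; running = −212.6870
Stage 6 [59T→16T]: ω = 212.6870×59/16 = 784.2833 rpm, dir flips to +; running = +784.2833

+784.2833 rpm (same as input, |ω| = 784.2833 rpm)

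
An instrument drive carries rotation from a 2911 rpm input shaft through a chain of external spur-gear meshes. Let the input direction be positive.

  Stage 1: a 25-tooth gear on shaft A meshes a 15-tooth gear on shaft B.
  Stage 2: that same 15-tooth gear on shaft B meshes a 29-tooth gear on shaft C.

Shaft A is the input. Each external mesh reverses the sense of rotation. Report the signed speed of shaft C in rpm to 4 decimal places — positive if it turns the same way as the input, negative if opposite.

+2509.4828 rpm (same as input, |ω| = 2509.4828 rpm)

Stage 1 [25T→15T]: ω = 2911.0000×25/15 = 4851.6667 rpm, dir flips to −; running = −4851.6667
Stage 2 [15T→29T]: ω = 4851.6667×15/29 = 2509.4828 rpm, dir flips to +; running = +2509.4828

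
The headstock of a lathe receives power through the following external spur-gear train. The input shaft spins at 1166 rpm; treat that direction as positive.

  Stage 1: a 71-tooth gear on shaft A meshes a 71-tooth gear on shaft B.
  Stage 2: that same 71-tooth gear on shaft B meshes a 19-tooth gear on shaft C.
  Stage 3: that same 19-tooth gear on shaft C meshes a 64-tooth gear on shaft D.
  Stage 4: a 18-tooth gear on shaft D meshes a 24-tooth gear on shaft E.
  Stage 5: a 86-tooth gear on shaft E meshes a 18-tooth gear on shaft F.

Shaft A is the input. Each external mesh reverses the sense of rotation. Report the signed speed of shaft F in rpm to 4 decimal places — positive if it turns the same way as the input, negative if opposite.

-4635.1536 rpm (opposite to input, |ω| = 4635.1536 rpm)

Stage 1 [71T→71T]: ω = 1166.0000×71/71 = 1166.0000 rpm, dir flips to −; running = −1166.0000
Stage 2 [71T→19T]: ω = 1166.0000×71/19 = 4357.1579 rpm, dir flips to +; running = +4357.1579
Stage 3 [19T→64T]: ω = 4357.1579×19/64 = 1293.5313 rpm, dir flips to −; running = −1293.5313
Stage 4 [18T→24T]: ω = 1293.5313×18/24 = 970.1484 rpm, dir flips to +; running = +970.1484
Stage 5 [86T→18T]: ω = 970.1484×86/18 = 4635.1536 rpm, dir flips to −; running = −4635.1536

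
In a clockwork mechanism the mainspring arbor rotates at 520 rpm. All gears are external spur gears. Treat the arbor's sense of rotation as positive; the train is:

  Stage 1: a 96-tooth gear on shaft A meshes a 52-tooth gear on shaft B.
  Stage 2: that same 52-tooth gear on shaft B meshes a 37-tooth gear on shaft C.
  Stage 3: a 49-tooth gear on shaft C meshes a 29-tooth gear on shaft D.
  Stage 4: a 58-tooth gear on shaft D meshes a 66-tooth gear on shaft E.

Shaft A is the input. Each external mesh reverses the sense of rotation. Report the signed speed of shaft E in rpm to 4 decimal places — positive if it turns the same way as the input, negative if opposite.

Stage 1 [96T→52T]: ω = 520.0000×96/52 = 960.0000 rpm, dir flips to −; running = −960.0000
Stage 2 [52T→37T]: ω = 960.0000×52/37 = 1349.1892 rpm, dir flips to +; running = +1349.1892
Stage 3 [49T→29T]: ω = 1349.1892×49/29 = 2279.6645 rpm, dir flips to −; running = −2279.6645
Stage 4 [58T→66T]: ω = 2279.6645×58/66 = 2003.3415 rpm, dir flips to +; running = +2003.3415

+2003.3415 rpm (same as input, |ω| = 2003.3415 rpm)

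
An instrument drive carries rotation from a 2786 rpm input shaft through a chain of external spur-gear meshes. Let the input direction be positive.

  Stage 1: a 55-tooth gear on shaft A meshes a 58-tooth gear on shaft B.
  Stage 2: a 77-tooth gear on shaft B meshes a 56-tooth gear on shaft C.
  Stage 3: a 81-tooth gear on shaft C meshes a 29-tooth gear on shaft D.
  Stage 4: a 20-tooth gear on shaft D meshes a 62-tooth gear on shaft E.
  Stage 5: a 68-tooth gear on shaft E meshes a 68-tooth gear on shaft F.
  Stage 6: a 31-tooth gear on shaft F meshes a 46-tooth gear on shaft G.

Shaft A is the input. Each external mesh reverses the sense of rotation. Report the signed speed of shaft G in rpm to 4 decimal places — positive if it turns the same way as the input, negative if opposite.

+2205.7064 rpm (same as input, |ω| = 2205.7064 rpm)

Stage 1 [55T→58T]: ω = 2786.0000×55/58 = 2641.8966 rpm, dir flips to −; running = −2641.8966
Stage 2 [77T→56T]: ω = 2641.8966×77/56 = 3632.6078 rpm, dir flips to +; running = +3632.6078
Stage 3 [81T→29T]: ω = 3632.6078×81/29 = 10146.2493 rpm, dir flips to −; running = −10146.2493
Stage 4 [20T→62T]: ω = 10146.2493×20/62 = 3272.9836 rpm, dir flips to +; running = +3272.9836
Stage 5 [68T→68T]: ω = 3272.9836×68/68 = 3272.9836 rpm, dir flips to −; running = −3272.9836
Stage 6 [31T→46T]: ω = 3272.9836×31/46 = 2205.7064 rpm, dir flips to +; running = +2205.7064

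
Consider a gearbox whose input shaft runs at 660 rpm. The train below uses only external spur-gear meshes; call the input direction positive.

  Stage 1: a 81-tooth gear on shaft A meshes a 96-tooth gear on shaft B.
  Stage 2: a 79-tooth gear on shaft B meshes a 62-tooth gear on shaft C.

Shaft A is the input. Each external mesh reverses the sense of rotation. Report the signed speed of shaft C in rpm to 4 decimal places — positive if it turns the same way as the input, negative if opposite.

Stage 1 [81T→96T]: ω = 660.0000×81/96 = 556.8750 rpm, dir flips to −; running = −556.8750
Stage 2 [79T→62T]: ω = 556.8750×79/62 = 709.5665 rpm, dir flips to +; running = +709.5665

+709.5665 rpm (same as input, |ω| = 709.5665 rpm)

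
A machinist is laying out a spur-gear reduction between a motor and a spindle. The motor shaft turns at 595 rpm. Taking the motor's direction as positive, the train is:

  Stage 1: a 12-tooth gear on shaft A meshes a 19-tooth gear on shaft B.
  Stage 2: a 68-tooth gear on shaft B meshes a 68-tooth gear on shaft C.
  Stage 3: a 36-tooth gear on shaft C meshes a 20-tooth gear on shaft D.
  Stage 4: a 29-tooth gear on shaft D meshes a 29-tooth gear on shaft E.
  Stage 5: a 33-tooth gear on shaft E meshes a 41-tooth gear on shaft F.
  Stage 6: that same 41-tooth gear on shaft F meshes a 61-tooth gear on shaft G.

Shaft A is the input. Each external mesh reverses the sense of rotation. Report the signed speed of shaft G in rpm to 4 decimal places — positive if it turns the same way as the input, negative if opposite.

+365.9327 rpm (same as input, |ω| = 365.9327 rpm)

Stage 1 [12T→19T]: ω = 595.0000×12/19 = 375.7895 rpm, dir flips to −; running = −375.7895
Stage 2 [68T→68T]: ω = 375.7895×68/68 = 375.7895 rpm, dir flips to +; running = +375.7895
Stage 3 [36T→20T]: ω = 375.7895×36/20 = 676.4211 rpm, dir flips to −; running = −676.4211
Stage 4 [29T→29T]: ω = 676.4211×29/29 = 676.4211 rpm, dir flips to +; running = +676.4211
Stage 5 [33T→41T]: ω = 676.4211×33/41 = 544.4365 rpm, dir flips to −; running = −544.4365
Stage 6 [41T→61T]: ω = 544.4365×41/61 = 365.9327 rpm, dir flips to +; running = +365.9327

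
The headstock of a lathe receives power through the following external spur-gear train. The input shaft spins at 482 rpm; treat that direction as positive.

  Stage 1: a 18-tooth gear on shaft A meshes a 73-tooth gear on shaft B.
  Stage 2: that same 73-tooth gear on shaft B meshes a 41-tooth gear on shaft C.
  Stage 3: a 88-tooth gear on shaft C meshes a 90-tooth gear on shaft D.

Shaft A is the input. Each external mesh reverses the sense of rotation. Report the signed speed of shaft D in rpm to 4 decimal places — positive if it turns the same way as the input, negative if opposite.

-206.9073 rpm (opposite to input, |ω| = 206.9073 rpm)

Stage 1 [18T→73T]: ω = 482.0000×18/73 = 118.8493 rpm, dir flips to −; running = −118.8493
Stage 2 [73T→41T]: ω = 118.8493×73/41 = 211.6098 rpm, dir flips to +; running = +211.6098
Stage 3 [88T→90T]: ω = 211.6098×88/90 = 206.9073 rpm, dir flips to −; running = −206.9073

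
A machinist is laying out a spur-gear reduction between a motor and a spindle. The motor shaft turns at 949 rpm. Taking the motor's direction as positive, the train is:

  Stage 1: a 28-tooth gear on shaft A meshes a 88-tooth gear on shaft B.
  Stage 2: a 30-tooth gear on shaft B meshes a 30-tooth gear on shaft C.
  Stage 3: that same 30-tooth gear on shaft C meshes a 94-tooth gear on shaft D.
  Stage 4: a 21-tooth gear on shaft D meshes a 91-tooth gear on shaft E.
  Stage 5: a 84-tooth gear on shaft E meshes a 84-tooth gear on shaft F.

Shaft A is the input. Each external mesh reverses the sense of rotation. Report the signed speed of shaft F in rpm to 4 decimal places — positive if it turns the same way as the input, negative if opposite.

Stage 1 [28T→88T]: ω = 949.0000×28/88 = 301.9545 rpm, dir flips to −; running = −301.9545
Stage 2 [30T→30T]: ω = 301.9545×30/30 = 301.9545 rpm, dir flips to +; running = +301.9545
Stage 3 [30T→94T]: ω = 301.9545×30/94 = 96.3685 rpm, dir flips to −; running = −96.3685
Stage 4 [21T→91T]: ω = 96.3685×21/91 = 22.2389 rpm, dir flips to +; running = +22.2389
Stage 5 [84T→84T]: ω = 22.2389×84/84 = 22.2389 rpm, dir flips to −; running = −22.2389

-22.2389 rpm (opposite to input, |ω| = 22.2389 rpm)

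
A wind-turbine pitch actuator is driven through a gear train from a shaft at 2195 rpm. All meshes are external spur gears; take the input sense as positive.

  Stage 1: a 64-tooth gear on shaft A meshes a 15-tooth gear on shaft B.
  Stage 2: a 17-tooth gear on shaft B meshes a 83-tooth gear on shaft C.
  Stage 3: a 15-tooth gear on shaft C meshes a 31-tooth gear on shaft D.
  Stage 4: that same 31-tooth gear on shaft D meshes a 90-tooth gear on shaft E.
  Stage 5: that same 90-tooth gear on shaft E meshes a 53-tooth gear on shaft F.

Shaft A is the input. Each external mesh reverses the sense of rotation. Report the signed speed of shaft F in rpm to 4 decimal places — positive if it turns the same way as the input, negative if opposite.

-542.8870 rpm (opposite to input, |ω| = 542.8870 rpm)

Stage 1 [64T→15T]: ω = 2195.0000×64/15 = 9365.3333 rpm, dir flips to −; running = −9365.3333
Stage 2 [17T→83T]: ω = 9365.3333×17/83 = 1918.2008 rpm, dir flips to +; running = +1918.2008
Stage 3 [15T→31T]: ω = 1918.2008×15/31 = 928.1617 rpm, dir flips to −; running = −928.1617
Stage 4 [31T→90T]: ω = 928.1617×31/90 = 319.7001 rpm, dir flips to +; running = +319.7001
Stage 5 [90T→53T]: ω = 319.7001×90/53 = 542.8870 rpm, dir flips to −; running = −542.8870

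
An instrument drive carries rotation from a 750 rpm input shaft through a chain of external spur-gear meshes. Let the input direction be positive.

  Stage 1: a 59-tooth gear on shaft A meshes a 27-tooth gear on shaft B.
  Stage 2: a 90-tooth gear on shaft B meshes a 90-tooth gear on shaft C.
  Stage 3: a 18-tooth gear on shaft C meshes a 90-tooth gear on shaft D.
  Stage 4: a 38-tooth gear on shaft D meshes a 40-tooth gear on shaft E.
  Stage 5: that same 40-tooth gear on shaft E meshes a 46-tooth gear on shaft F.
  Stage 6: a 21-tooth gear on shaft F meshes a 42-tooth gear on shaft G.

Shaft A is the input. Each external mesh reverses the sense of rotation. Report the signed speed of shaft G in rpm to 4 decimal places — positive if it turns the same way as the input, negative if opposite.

+135.3865 rpm (same as input, |ω| = 135.3865 rpm)

Stage 1 [59T→27T]: ω = 750.0000×59/27 = 1638.8889 rpm, dir flips to −; running = −1638.8889
Stage 2 [90T→90T]: ω = 1638.8889×90/90 = 1638.8889 rpm, dir flips to +; running = +1638.8889
Stage 3 [18T→90T]: ω = 1638.8889×18/90 = 327.7778 rpm, dir flips to −; running = −327.7778
Stage 4 [38T→40T]: ω = 327.7778×38/40 = 311.3889 rpm, dir flips to +; running = +311.3889
Stage 5 [40T→46T]: ω = 311.3889×40/46 = 270.7729 rpm, dir flips to −; running = −270.7729
Stage 6 [21T→42T]: ω = 270.7729×21/42 = 135.3865 rpm, dir flips to +; running = +135.3865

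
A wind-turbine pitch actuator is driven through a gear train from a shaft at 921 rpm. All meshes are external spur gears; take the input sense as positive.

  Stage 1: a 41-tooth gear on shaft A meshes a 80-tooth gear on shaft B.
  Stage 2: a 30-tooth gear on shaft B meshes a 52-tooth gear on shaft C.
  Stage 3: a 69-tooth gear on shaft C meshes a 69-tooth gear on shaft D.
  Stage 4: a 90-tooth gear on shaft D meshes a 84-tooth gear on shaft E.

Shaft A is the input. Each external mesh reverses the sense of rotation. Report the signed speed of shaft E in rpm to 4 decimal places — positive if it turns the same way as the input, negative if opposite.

Stage 1 [41T→80T]: ω = 921.0000×41/80 = 472.0125 rpm, dir flips to −; running = −472.0125
Stage 2 [30T→52T]: ω = 472.0125×30/52 = 272.3149 rpm, dir flips to +; running = +272.3149
Stage 3 [69T→69T]: ω = 272.3149×69/69 = 272.3149 rpm, dir flips to −; running = −272.3149
Stage 4 [90T→84T]: ω = 272.3149×90/84 = 291.7660 rpm, dir flips to +; running = +291.7660

+291.7660 rpm (same as input, |ω| = 291.7660 rpm)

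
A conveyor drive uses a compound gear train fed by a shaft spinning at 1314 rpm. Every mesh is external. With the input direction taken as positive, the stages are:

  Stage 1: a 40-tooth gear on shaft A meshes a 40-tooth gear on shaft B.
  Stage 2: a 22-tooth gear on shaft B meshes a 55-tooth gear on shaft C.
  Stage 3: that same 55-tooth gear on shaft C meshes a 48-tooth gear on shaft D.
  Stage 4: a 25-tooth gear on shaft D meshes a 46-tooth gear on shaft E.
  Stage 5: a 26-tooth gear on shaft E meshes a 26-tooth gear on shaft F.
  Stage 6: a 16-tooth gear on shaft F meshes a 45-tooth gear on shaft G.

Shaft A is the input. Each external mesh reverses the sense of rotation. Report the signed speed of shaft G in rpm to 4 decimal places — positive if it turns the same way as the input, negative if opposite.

Stage 1 [40T→40T]: ω = 1314.0000×40/40 = 1314.0000 rpm, dir flips to −; running = −1314.0000
Stage 2 [22T→55T]: ω = 1314.0000×22/55 = 525.6000 rpm, dir flips to +; running = +525.6000
Stage 3 [55T→48T]: ω = 525.6000×55/48 = 602.2500 rpm, dir flips to −; running = −602.2500
Stage 4 [25T→46T]: ω = 602.2500×25/46 = 327.3098 rpm, dir flips to +; running = +327.3098
Stage 5 [26T→26T]: ω = 327.3098×26/26 = 327.3098 rpm, dir flips to −; running = −327.3098
Stage 6 [16T→45T]: ω = 327.3098×16/45 = 116.3768 rpm, dir flips to +; running = +116.3768

+116.3768 rpm (same as input, |ω| = 116.3768 rpm)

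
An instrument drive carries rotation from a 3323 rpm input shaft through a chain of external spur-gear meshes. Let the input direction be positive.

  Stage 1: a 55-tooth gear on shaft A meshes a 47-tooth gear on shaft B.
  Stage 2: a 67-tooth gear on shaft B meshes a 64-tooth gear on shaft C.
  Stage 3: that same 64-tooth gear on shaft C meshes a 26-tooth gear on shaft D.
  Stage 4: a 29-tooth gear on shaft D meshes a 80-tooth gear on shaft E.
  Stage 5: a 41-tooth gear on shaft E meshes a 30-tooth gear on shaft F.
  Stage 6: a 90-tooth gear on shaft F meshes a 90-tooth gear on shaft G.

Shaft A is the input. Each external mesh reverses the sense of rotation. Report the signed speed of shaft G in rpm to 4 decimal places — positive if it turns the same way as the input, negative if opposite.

Stage 1 [55T→47T]: ω = 3323.0000×55/47 = 3888.6170 rpm, dir flips to −; running = −3888.6170
Stage 2 [67T→64T]: ω = 3888.6170×67/64 = 4070.8959 rpm, dir flips to +; running = +4070.8959
Stage 3 [64T→26T]: ω = 4070.8959×64/26 = 10020.6669 rpm, dir flips to −; running = −10020.6669
Stage 4 [29T→80T]: ω = 10020.6669×29/80 = 3632.4918 rpm, dir flips to +; running = +3632.4918
Stage 5 [41T→30T]: ω = 3632.4918×41/30 = 4964.4054 rpm, dir flips to −; running = −4964.4054
Stage 6 [90T→90T]: ω = 4964.4054×90/90 = 4964.4054 rpm, dir flips to +; running = +4964.4054

+4964.4054 rpm (same as input, |ω| = 4964.4054 rpm)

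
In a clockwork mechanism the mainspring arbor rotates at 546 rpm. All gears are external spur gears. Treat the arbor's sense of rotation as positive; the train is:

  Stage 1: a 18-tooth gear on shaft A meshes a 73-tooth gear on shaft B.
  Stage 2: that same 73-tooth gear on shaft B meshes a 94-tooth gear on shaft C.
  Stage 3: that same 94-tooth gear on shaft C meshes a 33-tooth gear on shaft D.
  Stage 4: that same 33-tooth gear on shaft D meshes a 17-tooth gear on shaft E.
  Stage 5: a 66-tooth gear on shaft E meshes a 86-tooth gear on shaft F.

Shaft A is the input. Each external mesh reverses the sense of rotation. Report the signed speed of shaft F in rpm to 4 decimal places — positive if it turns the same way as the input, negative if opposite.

Stage 1 [18T→73T]: ω = 546.0000×18/73 = 134.6301 rpm, dir flips to −; running = −134.6301
Stage 2 [73T→94T]: ω = 134.6301×73/94 = 104.5532 rpm, dir flips to +; running = +104.5532
Stage 3 [94T→33T]: ω = 104.5532×94/33 = 297.8182 rpm, dir flips to −; running = −297.8182
Stage 4 [33T→17T]: ω = 297.8182×33/17 = 578.1176 rpm, dir flips to +; running = +578.1176
Stage 5 [66T→86T]: ω = 578.1176×66/86 = 443.6717 rpm, dir flips to −; running = −443.6717

-443.6717 rpm (opposite to input, |ω| = 443.6717 rpm)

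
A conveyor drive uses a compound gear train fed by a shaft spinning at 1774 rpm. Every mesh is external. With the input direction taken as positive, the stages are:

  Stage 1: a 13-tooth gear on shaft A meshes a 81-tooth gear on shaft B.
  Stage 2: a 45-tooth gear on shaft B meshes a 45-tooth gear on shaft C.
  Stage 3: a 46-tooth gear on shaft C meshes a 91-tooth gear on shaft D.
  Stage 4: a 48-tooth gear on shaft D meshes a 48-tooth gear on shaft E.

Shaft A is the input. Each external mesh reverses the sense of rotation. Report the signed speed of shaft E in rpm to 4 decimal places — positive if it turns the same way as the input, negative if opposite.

Stage 1 [13T→81T]: ω = 1774.0000×13/81 = 284.7160 rpm, dir flips to −; running = −284.7160
Stage 2 [45T→45T]: ω = 284.7160×45/45 = 284.7160 rpm, dir flips to +; running = +284.7160
Stage 3 [46T→91T]: ω = 284.7160×46/91 = 143.9224 rpm, dir flips to −; running = −143.9224
Stage 4 [48T→48T]: ω = 143.9224×48/48 = 143.9224 rpm, dir flips to +; running = +143.9224

+143.9224 rpm (same as input, |ω| = 143.9224 rpm)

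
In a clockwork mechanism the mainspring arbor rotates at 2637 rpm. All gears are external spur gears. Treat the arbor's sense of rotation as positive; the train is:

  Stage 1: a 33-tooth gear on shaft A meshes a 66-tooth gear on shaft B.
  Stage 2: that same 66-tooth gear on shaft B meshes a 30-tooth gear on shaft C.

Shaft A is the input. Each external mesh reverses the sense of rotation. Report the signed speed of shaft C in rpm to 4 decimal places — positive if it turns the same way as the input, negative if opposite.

Stage 1 [33T→66T]: ω = 2637.0000×33/66 = 1318.5000 rpm, dir flips to −; running = −1318.5000
Stage 2 [66T→30T]: ω = 1318.5000×66/30 = 2900.7000 rpm, dir flips to +; running = +2900.7000

+2900.7000 rpm (same as input, |ω| = 2900.7000 rpm)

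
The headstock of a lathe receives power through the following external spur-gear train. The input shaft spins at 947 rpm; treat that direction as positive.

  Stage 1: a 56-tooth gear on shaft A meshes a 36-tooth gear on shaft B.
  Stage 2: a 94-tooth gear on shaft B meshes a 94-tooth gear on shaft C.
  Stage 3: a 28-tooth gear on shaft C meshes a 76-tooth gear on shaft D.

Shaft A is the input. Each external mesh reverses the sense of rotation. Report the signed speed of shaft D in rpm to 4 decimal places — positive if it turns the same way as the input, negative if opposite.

-542.7251 rpm (opposite to input, |ω| = 542.7251 rpm)

Stage 1 [56T→36T]: ω = 947.0000×56/36 = 1473.1111 rpm, dir flips to −; running = −1473.1111
Stage 2 [94T→94T]: ω = 1473.1111×94/94 = 1473.1111 rpm, dir flips to +; running = +1473.1111
Stage 3 [28T→76T]: ω = 1473.1111×28/76 = 542.7251 rpm, dir flips to −; running = −542.7251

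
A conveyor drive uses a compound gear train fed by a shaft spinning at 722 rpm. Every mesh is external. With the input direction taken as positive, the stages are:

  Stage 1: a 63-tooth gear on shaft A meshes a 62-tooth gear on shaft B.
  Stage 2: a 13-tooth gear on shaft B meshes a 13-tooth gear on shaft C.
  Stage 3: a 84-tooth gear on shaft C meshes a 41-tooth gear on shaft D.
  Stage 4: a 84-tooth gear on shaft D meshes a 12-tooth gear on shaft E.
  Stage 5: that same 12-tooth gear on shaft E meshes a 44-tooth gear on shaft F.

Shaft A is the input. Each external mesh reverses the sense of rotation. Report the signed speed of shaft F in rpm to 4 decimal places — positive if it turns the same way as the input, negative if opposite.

Stage 1 [63T→62T]: ω = 722.0000×63/62 = 733.6452 rpm, dir flips to −; running = −733.6452
Stage 2 [13T→13T]: ω = 733.6452×13/13 = 733.6452 rpm, dir flips to +; running = +733.6452
Stage 3 [84T→41T]: ω = 733.6452×84/41 = 1503.0779 rpm, dir flips to −; running = −1503.0779
Stage 4 [84T→12T]: ω = 1503.0779×84/12 = 10521.5452 rpm, dir flips to +; running = +10521.5452
Stage 5 [12T→44T]: ω = 10521.5452×12/44 = 2869.5123 rpm, dir flips to −; running = −2869.5123

-2869.5123 rpm (opposite to input, |ω| = 2869.5123 rpm)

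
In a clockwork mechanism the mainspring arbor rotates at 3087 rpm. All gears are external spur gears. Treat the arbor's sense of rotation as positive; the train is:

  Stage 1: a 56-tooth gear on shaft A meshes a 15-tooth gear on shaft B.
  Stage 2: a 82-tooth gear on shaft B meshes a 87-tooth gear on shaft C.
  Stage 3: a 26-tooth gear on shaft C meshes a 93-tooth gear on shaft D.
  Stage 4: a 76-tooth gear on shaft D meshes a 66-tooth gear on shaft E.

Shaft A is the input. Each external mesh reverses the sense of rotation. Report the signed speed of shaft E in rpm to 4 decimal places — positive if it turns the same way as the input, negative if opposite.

+3496.9390 rpm (same as input, |ω| = 3496.9390 rpm)

Stage 1 [56T→15T]: ω = 3087.0000×56/15 = 11524.8000 rpm, dir flips to −; running = −11524.8000
Stage 2 [82T→87T]: ω = 11524.8000×82/87 = 10862.4552 rpm, dir flips to +; running = +10862.4552
Stage 3 [26T→93T]: ω = 10862.4552×26/93 = 3036.8154 rpm, dir flips to −; running = −3036.8154
Stage 4 [76T→66T]: ω = 3036.8154×76/66 = 3496.9390 rpm, dir flips to +; running = +3496.9390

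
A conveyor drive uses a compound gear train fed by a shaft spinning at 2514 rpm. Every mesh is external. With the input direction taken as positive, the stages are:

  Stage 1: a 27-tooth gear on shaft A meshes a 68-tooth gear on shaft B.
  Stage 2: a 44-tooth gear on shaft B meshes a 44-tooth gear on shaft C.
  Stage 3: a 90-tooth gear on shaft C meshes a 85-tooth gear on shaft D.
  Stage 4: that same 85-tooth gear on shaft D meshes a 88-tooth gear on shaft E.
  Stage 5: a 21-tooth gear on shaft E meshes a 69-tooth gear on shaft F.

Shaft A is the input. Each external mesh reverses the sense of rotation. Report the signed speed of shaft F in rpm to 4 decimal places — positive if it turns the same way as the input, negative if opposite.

-310.7064 rpm (opposite to input, |ω| = 310.7064 rpm)

Stage 1 [27T→68T]: ω = 2514.0000×27/68 = 998.2059 rpm, dir flips to −; running = −998.2059
Stage 2 [44T→44T]: ω = 998.2059×44/44 = 998.2059 rpm, dir flips to +; running = +998.2059
Stage 3 [90T→85T]: ω = 998.2059×90/85 = 1056.9239 rpm, dir flips to −; running = −1056.9239
Stage 4 [85T→88T]: ω = 1056.9239×85/88 = 1020.8924 rpm, dir flips to +; running = +1020.8924
Stage 5 [21T→69T]: ω = 1020.8924×21/69 = 310.7064 rpm, dir flips to −; running = −310.7064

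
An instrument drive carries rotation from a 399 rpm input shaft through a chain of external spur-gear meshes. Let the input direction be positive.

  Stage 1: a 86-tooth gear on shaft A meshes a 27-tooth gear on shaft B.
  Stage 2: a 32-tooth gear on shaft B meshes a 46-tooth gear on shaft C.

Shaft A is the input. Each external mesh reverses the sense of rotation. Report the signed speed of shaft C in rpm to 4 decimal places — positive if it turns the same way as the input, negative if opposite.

+884.0966 rpm (same as input, |ω| = 884.0966 rpm)

Stage 1 [86T→27T]: ω = 399.0000×86/27 = 1270.8889 rpm, dir flips to −; running = −1270.8889
Stage 2 [32T→46T]: ω = 1270.8889×32/46 = 884.0966 rpm, dir flips to +; running = +884.0966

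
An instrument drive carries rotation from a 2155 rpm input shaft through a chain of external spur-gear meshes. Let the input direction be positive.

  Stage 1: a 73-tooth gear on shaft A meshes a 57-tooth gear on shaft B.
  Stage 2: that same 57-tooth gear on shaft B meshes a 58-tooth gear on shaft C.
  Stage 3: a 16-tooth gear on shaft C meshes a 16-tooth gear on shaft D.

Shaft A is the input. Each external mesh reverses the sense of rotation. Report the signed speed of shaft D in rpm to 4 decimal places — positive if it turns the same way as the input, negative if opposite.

-2712.3276 rpm (opposite to input, |ω| = 2712.3276 rpm)

Stage 1 [73T→57T]: ω = 2155.0000×73/57 = 2759.9123 rpm, dir flips to −; running = −2759.9123
Stage 2 [57T→58T]: ω = 2759.9123×57/58 = 2712.3276 rpm, dir flips to +; running = +2712.3276
Stage 3 [16T→16T]: ω = 2712.3276×16/16 = 2712.3276 rpm, dir flips to −; running = −2712.3276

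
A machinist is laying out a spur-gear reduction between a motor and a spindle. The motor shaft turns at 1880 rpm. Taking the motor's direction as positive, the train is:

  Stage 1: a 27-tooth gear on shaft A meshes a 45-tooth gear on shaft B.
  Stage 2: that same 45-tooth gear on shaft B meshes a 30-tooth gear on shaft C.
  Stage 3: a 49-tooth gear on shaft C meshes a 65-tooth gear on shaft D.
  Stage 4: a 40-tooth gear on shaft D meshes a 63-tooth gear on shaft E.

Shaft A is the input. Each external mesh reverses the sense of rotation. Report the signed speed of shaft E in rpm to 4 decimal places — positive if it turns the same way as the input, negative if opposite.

+809.8462 rpm (same as input, |ω| = 809.8462 rpm)

Stage 1 [27T→45T]: ω = 1880.0000×27/45 = 1128.0000 rpm, dir flips to −; running = −1128.0000
Stage 2 [45T→30T]: ω = 1128.0000×45/30 = 1692.0000 rpm, dir flips to +; running = +1692.0000
Stage 3 [49T→65T]: ω = 1692.0000×49/65 = 1275.5077 rpm, dir flips to −; running = −1275.5077
Stage 4 [40T→63T]: ω = 1275.5077×40/63 = 809.8462 rpm, dir flips to +; running = +809.8462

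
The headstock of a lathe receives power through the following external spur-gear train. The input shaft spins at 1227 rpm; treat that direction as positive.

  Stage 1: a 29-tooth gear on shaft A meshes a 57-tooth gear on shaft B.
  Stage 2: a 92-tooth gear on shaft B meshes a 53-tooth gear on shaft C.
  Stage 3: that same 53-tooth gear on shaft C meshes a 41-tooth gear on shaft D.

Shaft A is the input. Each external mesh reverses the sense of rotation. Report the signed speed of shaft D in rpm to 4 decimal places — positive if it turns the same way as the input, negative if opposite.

Stage 1 [29T→57T]: ω = 1227.0000×29/57 = 624.2632 rpm, dir flips to −; running = −624.2632
Stage 2 [92T→53T]: ω = 624.2632×92/53 = 1083.6266 rpm, dir flips to +; running = +1083.6266
Stage 3 [53T→41T]: ω = 1083.6266×53/41 = 1400.7856 rpm, dir flips to −; running = −1400.7856

-1400.7856 rpm (opposite to input, |ω| = 1400.7856 rpm)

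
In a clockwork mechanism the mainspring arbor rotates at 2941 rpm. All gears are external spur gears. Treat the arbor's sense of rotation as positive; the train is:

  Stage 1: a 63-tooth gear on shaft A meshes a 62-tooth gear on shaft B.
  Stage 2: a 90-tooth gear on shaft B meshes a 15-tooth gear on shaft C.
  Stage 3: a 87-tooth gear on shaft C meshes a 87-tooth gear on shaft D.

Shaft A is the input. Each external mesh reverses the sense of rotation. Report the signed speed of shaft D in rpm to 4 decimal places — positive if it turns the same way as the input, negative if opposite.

Stage 1 [63T→62T]: ω = 2941.0000×63/62 = 2988.4355 rpm, dir flips to −; running = −2988.4355
Stage 2 [90T→15T]: ω = 2988.4355×90/15 = 17930.6129 rpm, dir flips to +; running = +17930.6129
Stage 3 [87T→87T]: ω = 17930.6129×87/87 = 17930.6129 rpm, dir flips to −; running = −17930.6129

-17930.6129 rpm (opposite to input, |ω| = 17930.6129 rpm)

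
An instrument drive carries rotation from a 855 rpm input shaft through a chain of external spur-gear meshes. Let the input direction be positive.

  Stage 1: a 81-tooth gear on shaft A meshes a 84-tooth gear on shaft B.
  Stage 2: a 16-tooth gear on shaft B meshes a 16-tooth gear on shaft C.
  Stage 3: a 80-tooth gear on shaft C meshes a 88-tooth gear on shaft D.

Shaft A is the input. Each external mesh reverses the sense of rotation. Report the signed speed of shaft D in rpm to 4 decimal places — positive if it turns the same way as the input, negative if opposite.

-749.5130 rpm (opposite to input, |ω| = 749.5130 rpm)

Stage 1 [81T→84T]: ω = 855.0000×81/84 = 824.4643 rpm, dir flips to −; running = −824.4643
Stage 2 [16T→16T]: ω = 824.4643×16/16 = 824.4643 rpm, dir flips to +; running = +824.4643
Stage 3 [80T→88T]: ω = 824.4643×80/88 = 749.5130 rpm, dir flips to −; running = −749.5130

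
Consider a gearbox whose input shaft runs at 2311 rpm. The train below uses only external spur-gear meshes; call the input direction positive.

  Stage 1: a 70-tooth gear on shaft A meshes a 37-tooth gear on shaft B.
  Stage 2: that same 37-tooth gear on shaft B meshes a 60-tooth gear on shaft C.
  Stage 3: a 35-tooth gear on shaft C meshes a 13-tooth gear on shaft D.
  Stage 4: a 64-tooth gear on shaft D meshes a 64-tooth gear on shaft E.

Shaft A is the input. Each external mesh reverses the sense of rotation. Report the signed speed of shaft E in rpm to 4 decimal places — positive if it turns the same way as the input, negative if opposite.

Stage 1 [70T→37T]: ω = 2311.0000×70/37 = 4372.1622 rpm, dir flips to −; running = −4372.1622
Stage 2 [37T→60T]: ω = 4372.1622×37/60 = 2696.1667 rpm, dir flips to +; running = +2696.1667
Stage 3 [35T→13T]: ω = 2696.1667×35/13 = 7258.9103 rpm, dir flips to −; running = −7258.9103
Stage 4 [64T→64T]: ω = 7258.9103×64/64 = 7258.9103 rpm, dir flips to +; running = +7258.9103

+7258.9103 rpm (same as input, |ω| = 7258.9103 rpm)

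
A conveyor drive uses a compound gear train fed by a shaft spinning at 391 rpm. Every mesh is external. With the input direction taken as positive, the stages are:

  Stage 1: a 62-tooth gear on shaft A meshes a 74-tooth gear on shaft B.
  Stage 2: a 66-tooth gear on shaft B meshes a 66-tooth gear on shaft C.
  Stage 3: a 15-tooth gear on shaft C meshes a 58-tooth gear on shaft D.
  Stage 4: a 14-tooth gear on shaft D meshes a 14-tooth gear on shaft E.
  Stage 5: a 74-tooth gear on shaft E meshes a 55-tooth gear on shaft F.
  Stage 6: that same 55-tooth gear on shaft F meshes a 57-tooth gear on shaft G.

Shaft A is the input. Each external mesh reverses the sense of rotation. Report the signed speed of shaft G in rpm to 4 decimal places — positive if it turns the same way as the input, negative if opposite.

Stage 1 [62T→74T]: ω = 391.0000×62/74 = 327.5946 rpm, dir flips to −; running = −327.5946
Stage 2 [66T→66T]: ω = 327.5946×66/66 = 327.5946 rpm, dir flips to +; running = +327.5946
Stage 3 [15T→58T]: ω = 327.5946×15/58 = 84.7227 rpm, dir flips to −; running = −84.7227
Stage 4 [14T→14T]: ω = 84.7227×14/14 = 84.7227 rpm, dir flips to +; running = +84.7227
Stage 5 [74T→55T]: ω = 84.7227×74/55 = 113.9906 rpm, dir flips to −; running = −113.9906
Stage 6 [55T→57T]: ω = 113.9906×55/57 = 109.9909 rpm, dir flips to +; running = +109.9909

+109.9909 rpm (same as input, |ω| = 109.9909 rpm)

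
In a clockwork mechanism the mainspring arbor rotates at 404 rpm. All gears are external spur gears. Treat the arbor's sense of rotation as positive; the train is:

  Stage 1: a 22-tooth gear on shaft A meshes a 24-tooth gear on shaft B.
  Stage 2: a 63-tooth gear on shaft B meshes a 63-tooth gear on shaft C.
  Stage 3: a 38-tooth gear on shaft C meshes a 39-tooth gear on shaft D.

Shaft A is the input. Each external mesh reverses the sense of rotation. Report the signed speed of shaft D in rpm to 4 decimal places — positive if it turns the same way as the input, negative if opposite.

Stage 1 [22T→24T]: ω = 404.0000×22/24 = 370.3333 rpm, dir flips to −; running = −370.3333
Stage 2 [63T→63T]: ω = 370.3333×63/63 = 370.3333 rpm, dir flips to +; running = +370.3333
Stage 3 [38T→39T]: ω = 370.3333×38/39 = 360.8376 rpm, dir flips to −; running = −360.8376

-360.8376 rpm (opposite to input, |ω| = 360.8376 rpm)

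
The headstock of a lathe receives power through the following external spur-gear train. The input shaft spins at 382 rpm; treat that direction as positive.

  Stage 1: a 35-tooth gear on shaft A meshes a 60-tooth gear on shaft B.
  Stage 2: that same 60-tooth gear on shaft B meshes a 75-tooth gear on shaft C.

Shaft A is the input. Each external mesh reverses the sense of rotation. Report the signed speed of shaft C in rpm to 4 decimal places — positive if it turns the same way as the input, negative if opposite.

+178.2667 rpm (same as input, |ω| = 178.2667 rpm)

Stage 1 [35T→60T]: ω = 382.0000×35/60 = 222.8333 rpm, dir flips to −; running = −222.8333
Stage 2 [60T→75T]: ω = 222.8333×60/75 = 178.2667 rpm, dir flips to +; running = +178.2667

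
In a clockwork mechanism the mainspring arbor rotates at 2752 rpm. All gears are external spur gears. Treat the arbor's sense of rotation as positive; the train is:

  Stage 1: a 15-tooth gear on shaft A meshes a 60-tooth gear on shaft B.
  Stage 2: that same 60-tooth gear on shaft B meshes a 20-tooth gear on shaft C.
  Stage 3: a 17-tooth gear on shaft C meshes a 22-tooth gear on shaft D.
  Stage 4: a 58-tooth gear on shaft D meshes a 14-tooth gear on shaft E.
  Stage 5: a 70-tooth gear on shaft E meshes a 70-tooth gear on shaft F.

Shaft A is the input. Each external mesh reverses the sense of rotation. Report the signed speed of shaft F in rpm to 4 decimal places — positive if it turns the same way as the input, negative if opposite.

-6607.4805 rpm (opposite to input, |ω| = 6607.4805 rpm)

Stage 1 [15T→60T]: ω = 2752.0000×15/60 = 688.0000 rpm, dir flips to −; running = −688.0000
Stage 2 [60T→20T]: ω = 688.0000×60/20 = 2064.0000 rpm, dir flips to +; running = +2064.0000
Stage 3 [17T→22T]: ω = 2064.0000×17/22 = 1594.9091 rpm, dir flips to −; running = −1594.9091
Stage 4 [58T→14T]: ω = 1594.9091×58/14 = 6607.4805 rpm, dir flips to +; running = +6607.4805
Stage 5 [70T→70T]: ω = 6607.4805×70/70 = 6607.4805 rpm, dir flips to −; running = −6607.4805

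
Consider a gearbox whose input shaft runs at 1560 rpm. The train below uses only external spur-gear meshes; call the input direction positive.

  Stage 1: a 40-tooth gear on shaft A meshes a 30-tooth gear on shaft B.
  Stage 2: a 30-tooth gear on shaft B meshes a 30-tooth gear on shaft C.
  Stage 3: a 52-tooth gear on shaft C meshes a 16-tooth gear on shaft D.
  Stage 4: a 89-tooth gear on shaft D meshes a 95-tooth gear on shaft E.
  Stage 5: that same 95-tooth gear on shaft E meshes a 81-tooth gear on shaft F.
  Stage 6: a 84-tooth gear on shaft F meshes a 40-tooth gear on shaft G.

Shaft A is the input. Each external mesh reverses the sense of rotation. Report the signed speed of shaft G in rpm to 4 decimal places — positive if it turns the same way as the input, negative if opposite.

+15598.0741 rpm (same as input, |ω| = 15598.0741 rpm)

Stage 1 [40T→30T]: ω = 1560.0000×40/30 = 2080.0000 rpm, dir flips to −; running = −2080.0000
Stage 2 [30T→30T]: ω = 2080.0000×30/30 = 2080.0000 rpm, dir flips to +; running = +2080.0000
Stage 3 [52T→16T]: ω = 2080.0000×52/16 = 6760.0000 rpm, dir flips to −; running = −6760.0000
Stage 4 [89T→95T]: ω = 6760.0000×89/95 = 6333.0526 rpm, dir flips to +; running = +6333.0526
Stage 5 [95T→81T]: ω = 6333.0526×95/81 = 7427.6543 rpm, dir flips to −; running = −7427.6543
Stage 6 [84T→40T]: ω = 7427.6543×84/40 = 15598.0741 rpm, dir flips to +; running = +15598.0741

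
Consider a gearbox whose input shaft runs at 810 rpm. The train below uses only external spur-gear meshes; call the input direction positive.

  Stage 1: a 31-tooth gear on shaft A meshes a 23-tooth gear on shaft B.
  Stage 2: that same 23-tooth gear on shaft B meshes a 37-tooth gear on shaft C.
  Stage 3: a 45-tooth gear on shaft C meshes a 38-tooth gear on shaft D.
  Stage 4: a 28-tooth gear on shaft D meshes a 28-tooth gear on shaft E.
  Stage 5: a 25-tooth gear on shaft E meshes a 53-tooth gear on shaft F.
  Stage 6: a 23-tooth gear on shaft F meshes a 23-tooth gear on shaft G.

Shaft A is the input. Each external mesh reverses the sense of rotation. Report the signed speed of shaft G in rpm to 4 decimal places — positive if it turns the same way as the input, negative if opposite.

Stage 1 [31T→23T]: ω = 810.0000×31/23 = 1091.7391 rpm, dir flips to −; running = −1091.7391
Stage 2 [23T→37T]: ω = 1091.7391×23/37 = 678.6486 rpm, dir flips to +; running = +678.6486
Stage 3 [45T→38T]: ω = 678.6486×45/38 = 803.6629 rpm, dir flips to −; running = −803.6629
Stage 4 [28T→28T]: ω = 803.6629×28/28 = 803.6629 rpm, dir flips to +; running = +803.6629
Stage 5 [25T→53T]: ω = 803.6629×25/53 = 379.0863 rpm, dir flips to −; running = −379.0863
Stage 6 [23T→23T]: ω = 379.0863×23/23 = 379.0863 rpm, dir flips to +; running = +379.0863

+379.0863 rpm (same as input, |ω| = 379.0863 rpm)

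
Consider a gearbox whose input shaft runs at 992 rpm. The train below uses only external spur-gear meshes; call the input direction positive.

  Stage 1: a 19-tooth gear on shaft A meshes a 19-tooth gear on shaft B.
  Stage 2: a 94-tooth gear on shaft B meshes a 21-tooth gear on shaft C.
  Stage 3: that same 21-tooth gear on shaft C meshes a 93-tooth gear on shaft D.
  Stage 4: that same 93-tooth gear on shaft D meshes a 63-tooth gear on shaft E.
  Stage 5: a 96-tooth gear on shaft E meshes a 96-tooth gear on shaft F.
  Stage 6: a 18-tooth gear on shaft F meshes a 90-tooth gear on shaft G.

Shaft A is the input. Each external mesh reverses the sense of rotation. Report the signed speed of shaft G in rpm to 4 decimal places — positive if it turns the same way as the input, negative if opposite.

Stage 1 [19T→19T]: ω = 992.0000×19/19 = 992.0000 rpm, dir flips to −; running = −992.0000
Stage 2 [94T→21T]: ω = 992.0000×94/21 = 4440.3810 rpm, dir flips to +; running = +4440.3810
Stage 3 [21T→93T]: ω = 4440.3810×21/93 = 1002.6667 rpm, dir flips to −; running = −1002.6667
Stage 4 [93T→63T]: ω = 1002.6667×93/63 = 1480.1270 rpm, dir flips to +; running = +1480.1270
Stage 5 [96T→96T]: ω = 1480.1270×96/96 = 1480.1270 rpm, dir flips to −; running = −1480.1270
Stage 6 [18T→90T]: ω = 1480.1270×18/90 = 296.0254 rpm, dir flips to +; running = +296.0254

+296.0254 rpm (same as input, |ω| = 296.0254 rpm)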